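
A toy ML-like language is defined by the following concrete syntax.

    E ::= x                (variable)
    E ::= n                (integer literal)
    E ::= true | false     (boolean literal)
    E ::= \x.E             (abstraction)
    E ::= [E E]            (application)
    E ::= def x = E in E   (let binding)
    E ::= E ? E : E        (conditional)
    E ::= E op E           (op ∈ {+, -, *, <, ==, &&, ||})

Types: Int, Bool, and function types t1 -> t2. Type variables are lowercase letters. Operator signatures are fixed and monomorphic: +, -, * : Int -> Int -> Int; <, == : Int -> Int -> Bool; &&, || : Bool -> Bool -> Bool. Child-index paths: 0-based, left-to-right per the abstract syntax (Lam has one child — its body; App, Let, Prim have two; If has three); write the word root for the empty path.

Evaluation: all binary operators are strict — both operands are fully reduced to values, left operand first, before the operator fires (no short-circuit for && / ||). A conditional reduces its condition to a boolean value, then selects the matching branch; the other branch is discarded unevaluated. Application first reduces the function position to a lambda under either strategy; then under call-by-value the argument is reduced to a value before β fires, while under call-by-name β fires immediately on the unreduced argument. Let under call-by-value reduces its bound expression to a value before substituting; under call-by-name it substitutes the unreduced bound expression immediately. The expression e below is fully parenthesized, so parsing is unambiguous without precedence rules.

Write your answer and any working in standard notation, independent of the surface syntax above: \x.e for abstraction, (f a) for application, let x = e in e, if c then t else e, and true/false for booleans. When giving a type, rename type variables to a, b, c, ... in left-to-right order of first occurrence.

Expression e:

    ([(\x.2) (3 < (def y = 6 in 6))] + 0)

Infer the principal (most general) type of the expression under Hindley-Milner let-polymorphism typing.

Trace:
\x._ : a -> Int
  unify Int ~ Int
let y : Int
  unify Int ~ Int
  unify a -> Int ~ Bool -> b
  unify a ~ Bool
  unify Int ~ b
_ _ : Int
  unify Int ~ Int
  unify Int ~ Int

Answer: Int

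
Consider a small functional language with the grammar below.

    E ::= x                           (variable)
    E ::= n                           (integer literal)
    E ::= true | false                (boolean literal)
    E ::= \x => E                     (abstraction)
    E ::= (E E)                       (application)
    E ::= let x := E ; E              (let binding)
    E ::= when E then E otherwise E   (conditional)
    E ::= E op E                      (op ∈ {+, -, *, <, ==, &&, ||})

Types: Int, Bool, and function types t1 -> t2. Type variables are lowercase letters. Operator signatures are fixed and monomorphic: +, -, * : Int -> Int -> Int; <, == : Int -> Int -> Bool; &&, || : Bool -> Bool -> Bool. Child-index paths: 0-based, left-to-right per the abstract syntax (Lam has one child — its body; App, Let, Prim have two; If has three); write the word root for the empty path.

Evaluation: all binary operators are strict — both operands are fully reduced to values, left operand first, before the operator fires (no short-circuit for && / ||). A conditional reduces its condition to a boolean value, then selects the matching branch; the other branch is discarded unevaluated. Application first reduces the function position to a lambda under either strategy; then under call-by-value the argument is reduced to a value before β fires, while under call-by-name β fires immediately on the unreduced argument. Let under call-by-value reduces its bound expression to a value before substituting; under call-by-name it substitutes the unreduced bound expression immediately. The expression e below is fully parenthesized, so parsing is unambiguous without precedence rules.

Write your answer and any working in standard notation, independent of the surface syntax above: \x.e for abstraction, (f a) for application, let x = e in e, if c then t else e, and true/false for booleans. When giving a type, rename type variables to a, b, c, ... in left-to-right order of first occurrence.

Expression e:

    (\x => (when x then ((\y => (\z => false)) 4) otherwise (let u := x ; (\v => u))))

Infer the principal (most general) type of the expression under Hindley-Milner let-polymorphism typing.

Answer: Bool -> a -> Bool

Working:
x : a
  unify a ~ Bool
\z._ : c -> Bool
\y._ : b -> c -> Bool
  unify b -> c -> Bool ~ Int -> d
  unify b ~ Int
  unify c -> Bool ~ d
_ _ : c -> Bool
x : Bool
let u : Bool
u : Bool
\v._ : e -> Bool
  unify c -> Bool ~ e -> Bool
  unify c ~ e
  unify Bool ~ Bool
\x._ : Bool -> e -> Bool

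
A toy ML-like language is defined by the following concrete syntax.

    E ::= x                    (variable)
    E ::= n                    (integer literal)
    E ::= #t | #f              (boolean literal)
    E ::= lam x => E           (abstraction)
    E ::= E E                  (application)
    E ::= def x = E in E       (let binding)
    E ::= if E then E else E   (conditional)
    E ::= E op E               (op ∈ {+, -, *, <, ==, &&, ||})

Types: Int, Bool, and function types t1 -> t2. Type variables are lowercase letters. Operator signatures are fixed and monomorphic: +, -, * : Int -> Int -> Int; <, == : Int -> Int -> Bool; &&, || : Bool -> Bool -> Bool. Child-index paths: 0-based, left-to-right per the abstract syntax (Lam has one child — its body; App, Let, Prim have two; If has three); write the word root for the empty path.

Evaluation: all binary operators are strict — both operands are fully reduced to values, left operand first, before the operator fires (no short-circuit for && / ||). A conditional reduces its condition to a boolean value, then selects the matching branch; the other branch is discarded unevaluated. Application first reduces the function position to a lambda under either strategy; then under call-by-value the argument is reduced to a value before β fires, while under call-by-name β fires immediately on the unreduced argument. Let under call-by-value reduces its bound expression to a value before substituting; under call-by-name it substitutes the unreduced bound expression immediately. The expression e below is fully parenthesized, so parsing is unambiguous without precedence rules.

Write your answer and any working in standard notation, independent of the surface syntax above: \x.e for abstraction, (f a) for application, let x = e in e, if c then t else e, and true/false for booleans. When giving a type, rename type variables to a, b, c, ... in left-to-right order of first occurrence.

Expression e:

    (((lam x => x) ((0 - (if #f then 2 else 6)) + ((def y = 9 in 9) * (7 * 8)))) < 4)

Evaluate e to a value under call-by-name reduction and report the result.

Answer: false

Trace:
step 0: (((\x.x) ((0 - (if false then 2 else 6)) + ((let y = 9 in 9) * (7 * 8)))) < 4)
step 1: [beta@0] (((0 - (if false then 2 else 6)) + ((let y = 9 in 9) * (7 * 8))) < 4)
step 2: [if@0.0.1] (((0 - 6) + ((let y = 9 in 9) * (7 * 8))) < 4)
step 3: [delta@0.0] ((-6 + ((let y = 9 in 9) * (7 * 8))) < 4)
step 4: [let@0.1.0] ((-6 + (9 * (7 * 8))) < 4)
step 5: [delta@0.1.1] ((-6 + (9 * 56)) < 4)
step 6: [delta@0.1] ((-6 + 504) < 4)
step 7: [delta@0] (498 < 4)
step 8: [delta@root] false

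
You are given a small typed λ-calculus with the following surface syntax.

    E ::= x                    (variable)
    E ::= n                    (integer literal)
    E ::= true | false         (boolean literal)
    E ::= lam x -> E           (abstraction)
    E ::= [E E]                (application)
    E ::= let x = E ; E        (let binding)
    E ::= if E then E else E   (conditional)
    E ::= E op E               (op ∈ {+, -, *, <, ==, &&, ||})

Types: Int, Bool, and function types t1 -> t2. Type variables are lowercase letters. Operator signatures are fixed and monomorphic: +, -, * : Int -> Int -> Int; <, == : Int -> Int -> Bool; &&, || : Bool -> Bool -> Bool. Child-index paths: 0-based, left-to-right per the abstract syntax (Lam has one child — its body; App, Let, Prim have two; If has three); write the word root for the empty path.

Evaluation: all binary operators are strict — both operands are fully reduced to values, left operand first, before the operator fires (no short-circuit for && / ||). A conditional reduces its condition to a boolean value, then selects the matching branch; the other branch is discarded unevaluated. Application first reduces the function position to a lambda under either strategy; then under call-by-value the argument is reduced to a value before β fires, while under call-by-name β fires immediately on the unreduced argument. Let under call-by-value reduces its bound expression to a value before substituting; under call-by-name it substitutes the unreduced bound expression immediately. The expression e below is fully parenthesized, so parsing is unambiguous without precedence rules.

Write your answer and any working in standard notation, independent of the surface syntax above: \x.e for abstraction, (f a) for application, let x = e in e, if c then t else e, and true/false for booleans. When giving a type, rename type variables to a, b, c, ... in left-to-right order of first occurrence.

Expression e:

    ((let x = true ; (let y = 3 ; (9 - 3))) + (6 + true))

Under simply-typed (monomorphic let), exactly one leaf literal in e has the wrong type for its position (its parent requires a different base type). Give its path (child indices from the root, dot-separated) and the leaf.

Answer: 1.1 : true

Working:
let x : Bool
let y : Int
  unify Int ~ Int
  unify Int ~ Int
  unify Int ~ Int
  unify Int ~ Int
  unify Bool ~ Int
  FAIL: mismatch Bool ~ Int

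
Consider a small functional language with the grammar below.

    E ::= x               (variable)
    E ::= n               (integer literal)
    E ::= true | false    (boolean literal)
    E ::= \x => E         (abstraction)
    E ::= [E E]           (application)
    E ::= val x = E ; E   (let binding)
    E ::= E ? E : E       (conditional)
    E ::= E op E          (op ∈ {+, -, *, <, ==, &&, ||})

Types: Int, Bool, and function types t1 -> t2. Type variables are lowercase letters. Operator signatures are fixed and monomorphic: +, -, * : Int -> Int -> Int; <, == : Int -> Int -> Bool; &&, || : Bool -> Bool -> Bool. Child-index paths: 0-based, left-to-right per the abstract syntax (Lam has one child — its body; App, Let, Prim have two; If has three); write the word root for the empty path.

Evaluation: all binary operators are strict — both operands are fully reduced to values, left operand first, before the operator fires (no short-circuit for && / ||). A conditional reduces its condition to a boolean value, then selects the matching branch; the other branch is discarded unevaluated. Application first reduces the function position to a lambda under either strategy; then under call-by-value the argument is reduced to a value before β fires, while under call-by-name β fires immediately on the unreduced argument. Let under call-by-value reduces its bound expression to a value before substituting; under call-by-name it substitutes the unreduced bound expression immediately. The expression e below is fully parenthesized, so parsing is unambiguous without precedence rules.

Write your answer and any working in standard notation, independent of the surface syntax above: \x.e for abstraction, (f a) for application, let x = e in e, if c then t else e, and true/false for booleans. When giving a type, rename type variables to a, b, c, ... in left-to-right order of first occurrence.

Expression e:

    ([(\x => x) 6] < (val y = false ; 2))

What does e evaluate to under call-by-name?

Derivation:
step 0: (((\x.x) 6) < (let y = false in 2))
step 1: [beta@0] (6 < (let y = false in 2))
step 2: [let@1] (6 < 2)
step 3: [delta@root] false

Answer: false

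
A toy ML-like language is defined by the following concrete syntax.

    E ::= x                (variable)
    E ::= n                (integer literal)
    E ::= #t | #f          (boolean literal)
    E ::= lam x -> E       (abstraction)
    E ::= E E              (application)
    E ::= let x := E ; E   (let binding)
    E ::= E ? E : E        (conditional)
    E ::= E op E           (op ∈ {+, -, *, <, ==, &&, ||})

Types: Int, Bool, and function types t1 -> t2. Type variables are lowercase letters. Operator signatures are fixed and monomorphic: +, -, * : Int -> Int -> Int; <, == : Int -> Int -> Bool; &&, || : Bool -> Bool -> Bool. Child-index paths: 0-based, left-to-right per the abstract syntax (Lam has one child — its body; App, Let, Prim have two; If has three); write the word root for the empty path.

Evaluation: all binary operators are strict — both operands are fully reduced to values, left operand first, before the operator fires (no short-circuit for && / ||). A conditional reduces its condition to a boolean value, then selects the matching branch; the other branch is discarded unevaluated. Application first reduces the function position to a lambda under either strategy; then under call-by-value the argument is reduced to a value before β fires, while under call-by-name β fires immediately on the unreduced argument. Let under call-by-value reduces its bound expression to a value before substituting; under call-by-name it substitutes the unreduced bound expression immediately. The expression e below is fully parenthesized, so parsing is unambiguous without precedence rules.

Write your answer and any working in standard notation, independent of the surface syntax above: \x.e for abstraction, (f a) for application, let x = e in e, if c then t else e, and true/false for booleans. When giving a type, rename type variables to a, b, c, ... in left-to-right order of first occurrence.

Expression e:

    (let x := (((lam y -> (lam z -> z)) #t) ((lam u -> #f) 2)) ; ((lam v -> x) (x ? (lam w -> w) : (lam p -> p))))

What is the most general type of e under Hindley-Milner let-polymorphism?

Answer: Bool

Working:
z : b
\z._ : b -> b
\y._ : a -> b -> b
  unify a -> b -> b ~ Bool -> c
  unify a ~ Bool
  unify b -> b ~ c
_ _ : b -> b
\u._ : d -> Bool
  unify d -> Bool ~ Int -> e
  unify d ~ Int
  unify Bool ~ e
_ _ : Bool
  unify b -> b ~ Bool -> f
  unify b ~ Bool
  unify Bool ~ f
_ _ : Bool
let x : Bool
x : Bool
\v._ : g -> Bool
x : Bool
  unify Bool ~ Bool
w : h
\w._ : h -> h
p : i
\p._ : i -> i
  unify h -> h ~ i -> i
  unify h ~ i
  unify i ~ i
  unify g -> Bool ~ (i -> i) -> j
  unify g ~ i -> i
  unify Bool ~ j
_ _ : Bool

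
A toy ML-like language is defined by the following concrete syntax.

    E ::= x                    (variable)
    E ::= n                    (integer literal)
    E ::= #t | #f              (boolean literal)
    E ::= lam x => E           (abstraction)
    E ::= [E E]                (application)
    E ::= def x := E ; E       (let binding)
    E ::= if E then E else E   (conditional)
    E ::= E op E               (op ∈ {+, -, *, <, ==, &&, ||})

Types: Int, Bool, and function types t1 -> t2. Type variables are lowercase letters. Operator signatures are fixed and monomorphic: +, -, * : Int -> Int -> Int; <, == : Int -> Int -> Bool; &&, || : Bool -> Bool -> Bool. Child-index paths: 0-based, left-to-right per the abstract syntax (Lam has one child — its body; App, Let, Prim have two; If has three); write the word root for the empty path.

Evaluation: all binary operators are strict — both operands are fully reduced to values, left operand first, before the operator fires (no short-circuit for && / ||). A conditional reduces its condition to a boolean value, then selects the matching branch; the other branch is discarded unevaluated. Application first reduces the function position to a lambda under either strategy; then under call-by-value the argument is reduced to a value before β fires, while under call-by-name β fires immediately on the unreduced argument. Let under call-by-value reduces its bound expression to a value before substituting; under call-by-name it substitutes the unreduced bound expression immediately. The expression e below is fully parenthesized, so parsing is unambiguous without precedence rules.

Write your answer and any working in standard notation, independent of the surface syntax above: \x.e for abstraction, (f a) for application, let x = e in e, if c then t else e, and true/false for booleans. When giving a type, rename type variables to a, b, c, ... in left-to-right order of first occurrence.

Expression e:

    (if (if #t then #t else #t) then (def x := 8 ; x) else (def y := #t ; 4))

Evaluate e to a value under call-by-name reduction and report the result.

Answer: 8

Working:
step 0: (if (if true then true else true) then (let x = 8 in x) else (let y = true in 4))
step 1: [if@0] (if true then (let x = 8 in x) else (let y = true in 4))
step 2: [if@root] (let x = 8 in x)
step 3: [let@root] 8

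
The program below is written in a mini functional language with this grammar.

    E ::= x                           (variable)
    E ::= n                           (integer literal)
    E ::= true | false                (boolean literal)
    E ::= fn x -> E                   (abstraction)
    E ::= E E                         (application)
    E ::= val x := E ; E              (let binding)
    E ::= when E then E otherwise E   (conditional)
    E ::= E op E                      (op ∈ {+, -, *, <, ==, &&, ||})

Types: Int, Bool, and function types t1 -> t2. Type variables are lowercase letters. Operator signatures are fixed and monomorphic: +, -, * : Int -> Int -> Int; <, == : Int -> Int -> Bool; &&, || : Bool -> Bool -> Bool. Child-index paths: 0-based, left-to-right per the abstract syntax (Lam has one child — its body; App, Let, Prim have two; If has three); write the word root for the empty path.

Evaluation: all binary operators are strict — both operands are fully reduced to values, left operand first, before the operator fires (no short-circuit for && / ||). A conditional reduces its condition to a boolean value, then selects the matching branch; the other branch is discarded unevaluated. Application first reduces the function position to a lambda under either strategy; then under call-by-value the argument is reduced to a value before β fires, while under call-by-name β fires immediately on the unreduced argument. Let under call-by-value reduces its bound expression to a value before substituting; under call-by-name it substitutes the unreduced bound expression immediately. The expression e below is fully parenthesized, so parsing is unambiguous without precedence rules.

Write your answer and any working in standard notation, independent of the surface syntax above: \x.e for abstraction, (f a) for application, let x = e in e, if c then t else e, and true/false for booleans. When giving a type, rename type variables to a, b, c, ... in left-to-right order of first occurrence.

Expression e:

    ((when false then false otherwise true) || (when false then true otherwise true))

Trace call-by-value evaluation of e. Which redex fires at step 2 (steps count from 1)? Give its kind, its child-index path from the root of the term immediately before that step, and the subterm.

Answer: if at 1 : (if false then true else true)

Trace:
step 0: ((if false then false else true) || (if false then true else true))
step 1: [if@0] (true || (if false then true else true))
step 2: [if@1] (true || true)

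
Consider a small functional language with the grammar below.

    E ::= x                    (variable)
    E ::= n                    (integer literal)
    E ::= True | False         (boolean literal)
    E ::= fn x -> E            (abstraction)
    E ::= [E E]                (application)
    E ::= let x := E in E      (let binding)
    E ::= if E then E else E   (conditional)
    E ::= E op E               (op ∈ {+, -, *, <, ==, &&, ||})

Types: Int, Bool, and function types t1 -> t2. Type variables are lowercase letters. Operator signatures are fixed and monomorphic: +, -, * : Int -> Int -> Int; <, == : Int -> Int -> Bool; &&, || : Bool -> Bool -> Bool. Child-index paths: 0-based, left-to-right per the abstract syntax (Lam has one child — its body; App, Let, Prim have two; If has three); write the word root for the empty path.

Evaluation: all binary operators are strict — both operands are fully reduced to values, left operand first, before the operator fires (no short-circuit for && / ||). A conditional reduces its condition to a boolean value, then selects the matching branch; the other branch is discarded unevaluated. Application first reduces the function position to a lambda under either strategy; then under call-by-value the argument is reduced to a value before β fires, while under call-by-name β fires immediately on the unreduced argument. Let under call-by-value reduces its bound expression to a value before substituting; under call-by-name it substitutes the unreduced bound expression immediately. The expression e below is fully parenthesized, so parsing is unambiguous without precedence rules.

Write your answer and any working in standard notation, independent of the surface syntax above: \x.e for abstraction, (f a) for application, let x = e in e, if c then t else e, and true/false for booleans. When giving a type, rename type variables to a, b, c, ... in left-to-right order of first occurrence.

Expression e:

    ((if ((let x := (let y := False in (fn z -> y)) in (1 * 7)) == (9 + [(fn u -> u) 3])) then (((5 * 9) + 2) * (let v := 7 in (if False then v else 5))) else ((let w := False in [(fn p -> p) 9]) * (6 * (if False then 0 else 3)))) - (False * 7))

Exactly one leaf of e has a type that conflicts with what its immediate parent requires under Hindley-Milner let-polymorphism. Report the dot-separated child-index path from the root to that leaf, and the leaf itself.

Answer: 1.0 : false

Trace:
let y : Bool
y : Bool
\z._ : a -> Bool
let x : forall. a -> Bool
  unify Int ~ Int
  unify Int ~ Int
  unify Int ~ Int
  unify Int ~ Int
u : b
\u._ : b -> b
  unify b -> b ~ Int -> c
  unify b ~ Int
  unify Int ~ c
_ _ : Int
  unify Int ~ Int
  unify Int ~ Int
  unify Bool ~ Bool
  unify Int ~ Int
  unify Int ~ Int
  unify Int ~ Int
  unify Int ~ Int
  unify Int ~ Int
let v : Int
  unify Bool ~ Bool
v : Int
  unify Int ~ Int
  unify Int ~ Int
let w : Bool
p : d
\p._ : d -> d
  unify d -> d ~ Int -> e
  unify d ~ Int
  unify Int ~ e
_ _ : Int
  unify Int ~ Int
  unify Int ~ Int
  unify Bool ~ Bool
  unify Int ~ Int
  unify Int ~ Int
  unify Int ~ Int
  unify Int ~ Int
  unify Int ~ Int
  unify Bool ~ Int
  FAIL: mismatch Bool ~ Int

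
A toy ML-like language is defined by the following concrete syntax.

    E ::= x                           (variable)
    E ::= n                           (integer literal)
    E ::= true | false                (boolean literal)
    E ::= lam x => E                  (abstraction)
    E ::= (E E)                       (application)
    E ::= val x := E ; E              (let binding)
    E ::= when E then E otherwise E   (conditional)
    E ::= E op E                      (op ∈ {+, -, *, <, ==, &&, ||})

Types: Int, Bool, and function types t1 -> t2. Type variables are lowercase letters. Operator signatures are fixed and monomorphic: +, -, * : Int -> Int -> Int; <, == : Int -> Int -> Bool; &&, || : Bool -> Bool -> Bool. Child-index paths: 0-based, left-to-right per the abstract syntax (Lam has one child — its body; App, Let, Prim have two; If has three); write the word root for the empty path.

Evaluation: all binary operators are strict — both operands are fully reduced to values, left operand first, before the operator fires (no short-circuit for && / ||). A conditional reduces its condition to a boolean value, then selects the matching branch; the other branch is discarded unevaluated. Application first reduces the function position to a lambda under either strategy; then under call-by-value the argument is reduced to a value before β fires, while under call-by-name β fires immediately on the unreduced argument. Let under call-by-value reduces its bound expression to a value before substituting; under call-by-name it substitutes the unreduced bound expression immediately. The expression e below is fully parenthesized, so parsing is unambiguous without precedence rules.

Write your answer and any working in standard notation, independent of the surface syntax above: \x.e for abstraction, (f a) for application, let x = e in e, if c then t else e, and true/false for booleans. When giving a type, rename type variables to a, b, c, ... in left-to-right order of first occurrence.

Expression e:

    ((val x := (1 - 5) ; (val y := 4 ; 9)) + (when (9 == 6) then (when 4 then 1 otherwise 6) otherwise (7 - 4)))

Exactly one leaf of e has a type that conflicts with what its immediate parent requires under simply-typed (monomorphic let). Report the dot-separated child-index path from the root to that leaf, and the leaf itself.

Answer: 1.1.0 : 4

Trace:
  unify Int ~ Int
  unify Int ~ Int
let x : Int
let y : Int
  unify Int ~ Int
  unify Int ~ Int
  unify Int ~ Int
  unify Bool ~ Bool
  unify Int ~ Bool
  FAIL: mismatch Int ~ Bool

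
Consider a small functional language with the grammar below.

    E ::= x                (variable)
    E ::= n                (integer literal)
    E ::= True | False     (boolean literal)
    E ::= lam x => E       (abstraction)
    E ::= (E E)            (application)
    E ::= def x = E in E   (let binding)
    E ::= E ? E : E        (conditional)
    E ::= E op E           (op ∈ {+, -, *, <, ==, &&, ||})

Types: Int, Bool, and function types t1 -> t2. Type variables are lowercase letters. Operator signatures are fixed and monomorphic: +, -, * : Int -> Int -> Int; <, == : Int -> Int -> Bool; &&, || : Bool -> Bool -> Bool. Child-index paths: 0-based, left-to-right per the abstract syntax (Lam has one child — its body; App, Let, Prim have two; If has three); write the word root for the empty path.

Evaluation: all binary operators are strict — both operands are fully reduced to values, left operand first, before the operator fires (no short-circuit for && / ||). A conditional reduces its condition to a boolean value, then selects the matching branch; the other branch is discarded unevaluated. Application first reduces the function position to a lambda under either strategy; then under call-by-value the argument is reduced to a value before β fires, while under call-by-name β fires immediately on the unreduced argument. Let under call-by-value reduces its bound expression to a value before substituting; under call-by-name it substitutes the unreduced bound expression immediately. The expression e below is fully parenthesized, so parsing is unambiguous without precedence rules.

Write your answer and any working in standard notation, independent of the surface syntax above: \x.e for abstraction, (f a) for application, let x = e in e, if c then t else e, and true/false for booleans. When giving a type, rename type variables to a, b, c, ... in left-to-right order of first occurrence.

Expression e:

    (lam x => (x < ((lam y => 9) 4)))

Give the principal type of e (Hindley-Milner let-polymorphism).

Answer: Int -> Bool

Derivation:
x : a
  unify a ~ Int
\y._ : b -> Int
  unify b -> Int ~ Int -> c
  unify b ~ Int
  unify Int ~ c
_ _ : Int
  unify Int ~ Int
\x._ : Int -> Bool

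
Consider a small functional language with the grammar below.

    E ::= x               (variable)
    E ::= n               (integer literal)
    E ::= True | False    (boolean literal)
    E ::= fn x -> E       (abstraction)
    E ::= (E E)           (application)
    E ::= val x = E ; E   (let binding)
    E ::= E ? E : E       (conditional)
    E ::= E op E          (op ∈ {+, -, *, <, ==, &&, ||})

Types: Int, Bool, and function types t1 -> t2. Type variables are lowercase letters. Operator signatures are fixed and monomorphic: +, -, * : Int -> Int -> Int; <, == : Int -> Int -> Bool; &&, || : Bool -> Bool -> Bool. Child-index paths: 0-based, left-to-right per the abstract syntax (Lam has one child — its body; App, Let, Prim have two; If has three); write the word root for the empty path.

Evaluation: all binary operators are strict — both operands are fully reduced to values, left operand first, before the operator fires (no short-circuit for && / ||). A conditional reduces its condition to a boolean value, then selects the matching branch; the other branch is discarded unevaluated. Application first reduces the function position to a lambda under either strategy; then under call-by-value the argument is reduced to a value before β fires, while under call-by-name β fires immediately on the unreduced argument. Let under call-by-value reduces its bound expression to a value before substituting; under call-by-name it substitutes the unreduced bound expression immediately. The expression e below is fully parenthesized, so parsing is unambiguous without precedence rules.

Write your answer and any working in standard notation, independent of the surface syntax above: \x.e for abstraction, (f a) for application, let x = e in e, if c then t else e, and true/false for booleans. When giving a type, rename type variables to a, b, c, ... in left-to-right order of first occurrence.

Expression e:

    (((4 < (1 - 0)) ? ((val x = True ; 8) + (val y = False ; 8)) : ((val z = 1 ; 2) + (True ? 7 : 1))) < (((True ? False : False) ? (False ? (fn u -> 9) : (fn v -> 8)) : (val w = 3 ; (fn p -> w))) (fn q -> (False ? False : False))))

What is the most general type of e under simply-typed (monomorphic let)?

Trace:
  unify Int ~ Int
  unify Int ~ Int
  unify Int ~ Int
  unify Int ~ Int
  unify Bool ~ Bool
let x : Bool
  unify Int ~ Int
let y : Bool
  unify Int ~ Int
let z : Int
  unify Int ~ Int
  unify Bool ~ Bool
  unify Int ~ Int
  unify Int ~ Int
  unify Int ~ Int
  unify Int ~ Int
  unify Bool ~ Bool
  unify Bool ~ Bool
  unify Bool ~ Bool
  unify Bool ~ Bool
\u._ : a -> Int
\v._ : b -> Int
  unify a -> Int ~ b -> Int
  unify a ~ b
  unify Int ~ Int
let w : Int
w : Int
\p._ : c -> Int
  unify b -> Int ~ c -> Int
  unify b ~ c
  unify Int ~ Int
  unify Bool ~ Bool
  unify Bool ~ Bool
\q._ : d -> Bool
  unify c -> Int ~ (d -> Bool) -> e
  unify c ~ d -> Bool
  unify Int ~ e
_ _ : Int
  unify Int ~ Int

Answer: Bool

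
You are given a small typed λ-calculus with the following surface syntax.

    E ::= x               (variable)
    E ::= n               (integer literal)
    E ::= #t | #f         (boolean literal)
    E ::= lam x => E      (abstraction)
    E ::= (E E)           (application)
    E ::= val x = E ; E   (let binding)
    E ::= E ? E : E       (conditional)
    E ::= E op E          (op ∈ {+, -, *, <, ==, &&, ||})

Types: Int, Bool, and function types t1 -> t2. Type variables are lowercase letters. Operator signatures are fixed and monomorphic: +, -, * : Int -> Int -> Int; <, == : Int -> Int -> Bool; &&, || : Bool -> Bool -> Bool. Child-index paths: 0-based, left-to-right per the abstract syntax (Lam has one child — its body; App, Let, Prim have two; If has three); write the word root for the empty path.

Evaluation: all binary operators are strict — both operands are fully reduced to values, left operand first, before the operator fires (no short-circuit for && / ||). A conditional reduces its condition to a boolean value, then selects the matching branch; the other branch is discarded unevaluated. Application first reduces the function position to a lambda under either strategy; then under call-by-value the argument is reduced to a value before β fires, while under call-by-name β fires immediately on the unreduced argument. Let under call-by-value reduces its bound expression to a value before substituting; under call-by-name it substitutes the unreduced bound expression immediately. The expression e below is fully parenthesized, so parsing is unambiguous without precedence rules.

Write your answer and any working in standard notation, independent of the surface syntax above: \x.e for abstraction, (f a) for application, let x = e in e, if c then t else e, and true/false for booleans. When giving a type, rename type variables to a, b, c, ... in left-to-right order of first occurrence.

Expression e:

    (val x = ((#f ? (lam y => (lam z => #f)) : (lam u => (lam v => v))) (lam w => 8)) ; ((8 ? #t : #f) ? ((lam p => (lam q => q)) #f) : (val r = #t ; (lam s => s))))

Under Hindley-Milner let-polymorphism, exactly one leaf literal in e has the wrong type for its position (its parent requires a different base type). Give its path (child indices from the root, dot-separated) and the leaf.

Answer: 1.0.0 : 8

Derivation:
  unify Bool ~ Bool
\z._ : b -> Bool
\y._ : a -> b -> Bool
v : d
\v._ : d -> d
\u._ : c -> d -> d
  unify a -> b -> Bool ~ c -> d -> d
  unify a ~ c
  unify b -> Bool ~ d -> d
  unify b ~ d
  unify Bool ~ d
\w._ : e -> Int
  unify c -> Bool -> Bool ~ (e -> Int) -> f
  unify c ~ e -> Int
  unify Bool -> Bool ~ f
_ _ : Bool -> Bool
let x : Bool -> Bool
  unify Int ~ Bool
  FAIL: mismatch Int ~ Bool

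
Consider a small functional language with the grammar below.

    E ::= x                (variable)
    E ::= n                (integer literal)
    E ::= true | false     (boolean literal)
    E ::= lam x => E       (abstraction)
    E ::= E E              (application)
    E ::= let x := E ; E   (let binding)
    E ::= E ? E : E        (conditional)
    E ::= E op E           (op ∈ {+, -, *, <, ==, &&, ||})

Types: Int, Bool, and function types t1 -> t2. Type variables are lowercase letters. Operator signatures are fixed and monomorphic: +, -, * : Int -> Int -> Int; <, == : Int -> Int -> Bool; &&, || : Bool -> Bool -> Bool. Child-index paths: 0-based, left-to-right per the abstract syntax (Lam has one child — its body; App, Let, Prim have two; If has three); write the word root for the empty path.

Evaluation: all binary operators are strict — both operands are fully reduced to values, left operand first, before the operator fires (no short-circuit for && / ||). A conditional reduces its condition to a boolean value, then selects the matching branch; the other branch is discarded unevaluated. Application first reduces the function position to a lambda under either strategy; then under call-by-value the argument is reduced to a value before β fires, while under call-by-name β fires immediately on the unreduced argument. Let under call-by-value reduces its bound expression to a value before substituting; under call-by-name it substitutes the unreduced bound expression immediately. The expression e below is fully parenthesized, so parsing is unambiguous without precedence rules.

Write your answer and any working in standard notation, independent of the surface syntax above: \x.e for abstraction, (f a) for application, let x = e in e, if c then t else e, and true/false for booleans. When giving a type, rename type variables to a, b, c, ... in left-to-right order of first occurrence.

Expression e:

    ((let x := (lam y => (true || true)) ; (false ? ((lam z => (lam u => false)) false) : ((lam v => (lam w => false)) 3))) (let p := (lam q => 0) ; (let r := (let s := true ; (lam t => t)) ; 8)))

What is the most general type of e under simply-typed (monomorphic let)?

Answer: Bool

Derivation:
  unify Bool ~ Bool
  unify Bool ~ Bool
\y._ : a -> Bool
let x : a -> Bool
  unify Bool ~ Bool
\u._ : c -> Bool
\z._ : b -> c -> Bool
  unify b -> c -> Bool ~ Bool -> d
  unify b ~ Bool
  unify c -> Bool ~ d
_ _ : c -> Bool
\w._ : f -> Bool
\v._ : e -> f -> Bool
  unify e -> f -> Bool ~ Int -> g
  unify e ~ Int
  unify f -> Bool ~ g
_ _ : f -> Bool
  unify c -> Bool ~ f -> Bool
  unify c ~ f
  unify Bool ~ Bool
\q._ : h -> Int
let p : h -> Int
let s : Bool
t : i
\t._ : i -> i
let r : i -> i
  unify f -> Bool ~ Int -> j
  unify f ~ Int
  unify Bool ~ j
_ _ : Bool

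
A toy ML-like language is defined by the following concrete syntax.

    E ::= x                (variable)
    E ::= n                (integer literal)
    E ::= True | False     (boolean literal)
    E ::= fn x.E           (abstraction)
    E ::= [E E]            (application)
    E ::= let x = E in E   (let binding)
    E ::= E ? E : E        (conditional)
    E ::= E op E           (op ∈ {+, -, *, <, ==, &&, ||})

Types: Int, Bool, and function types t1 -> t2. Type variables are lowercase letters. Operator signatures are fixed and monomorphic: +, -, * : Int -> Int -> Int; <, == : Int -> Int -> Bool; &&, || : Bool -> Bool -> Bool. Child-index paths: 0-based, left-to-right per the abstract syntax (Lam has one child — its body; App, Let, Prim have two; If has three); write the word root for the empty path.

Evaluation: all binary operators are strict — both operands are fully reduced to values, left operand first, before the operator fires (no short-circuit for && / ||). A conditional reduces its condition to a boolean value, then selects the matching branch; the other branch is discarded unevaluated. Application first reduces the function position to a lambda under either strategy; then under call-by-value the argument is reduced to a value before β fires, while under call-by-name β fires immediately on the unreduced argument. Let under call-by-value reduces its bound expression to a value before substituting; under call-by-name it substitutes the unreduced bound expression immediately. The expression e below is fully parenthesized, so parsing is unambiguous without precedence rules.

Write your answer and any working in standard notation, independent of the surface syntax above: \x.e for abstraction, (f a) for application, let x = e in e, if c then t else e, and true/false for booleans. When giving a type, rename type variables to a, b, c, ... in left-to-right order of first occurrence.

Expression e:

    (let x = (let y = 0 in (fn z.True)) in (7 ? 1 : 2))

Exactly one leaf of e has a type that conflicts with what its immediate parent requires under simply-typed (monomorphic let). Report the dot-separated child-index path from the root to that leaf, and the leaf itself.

Answer: 1.0 : 7

Working:
let y : Int
\z._ : a -> Bool
let x : a -> Bool
  unify Int ~ Bool
  FAIL: mismatch Int ~ Bool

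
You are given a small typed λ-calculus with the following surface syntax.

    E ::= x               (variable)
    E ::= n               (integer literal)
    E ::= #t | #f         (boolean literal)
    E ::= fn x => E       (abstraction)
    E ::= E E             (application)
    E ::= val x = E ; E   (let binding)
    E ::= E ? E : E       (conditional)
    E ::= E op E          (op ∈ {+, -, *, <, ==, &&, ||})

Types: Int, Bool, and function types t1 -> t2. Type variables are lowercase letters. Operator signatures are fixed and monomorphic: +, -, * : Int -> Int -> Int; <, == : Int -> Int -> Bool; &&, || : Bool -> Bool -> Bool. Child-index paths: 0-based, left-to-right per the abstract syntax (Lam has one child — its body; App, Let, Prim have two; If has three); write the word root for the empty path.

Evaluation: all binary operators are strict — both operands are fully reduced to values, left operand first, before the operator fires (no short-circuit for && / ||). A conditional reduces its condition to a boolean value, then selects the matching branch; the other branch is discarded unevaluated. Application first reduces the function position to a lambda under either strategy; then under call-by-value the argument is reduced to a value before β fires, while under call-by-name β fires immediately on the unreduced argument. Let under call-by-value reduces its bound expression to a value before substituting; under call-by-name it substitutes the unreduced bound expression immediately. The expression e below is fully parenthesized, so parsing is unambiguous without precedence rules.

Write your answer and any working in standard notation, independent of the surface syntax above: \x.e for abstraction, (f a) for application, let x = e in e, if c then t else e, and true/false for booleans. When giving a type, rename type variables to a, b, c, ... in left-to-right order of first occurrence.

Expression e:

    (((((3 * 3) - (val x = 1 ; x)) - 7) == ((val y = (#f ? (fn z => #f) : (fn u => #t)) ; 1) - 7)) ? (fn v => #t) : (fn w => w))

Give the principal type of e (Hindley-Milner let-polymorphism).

Derivation:
  unify Int ~ Int
  unify Int ~ Int
  unify Int ~ Int
let x : Int
x : Int
  unify Int ~ Int
  unify Int ~ Int
  unify Int ~ Int
  unify Int ~ Int
  unify Bool ~ Bool
\z._ : a -> Bool
\u._ : b -> Bool
  unify a -> Bool ~ b -> Bool
  unify a ~ b
  unify Bool ~ Bool
let y : forall. b -> Bool
  unify Int ~ Int
  unify Int ~ Int
  unify Int ~ Int
  unify Bool ~ Bool
\v._ : c -> Bool
w : d
\w._ : d -> d
  unify c -> Bool ~ d -> d
  unify c ~ d
  unify Bool ~ d

Answer: Bool -> Bool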